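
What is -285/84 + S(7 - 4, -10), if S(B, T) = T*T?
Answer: 2705/28 ≈ 96.607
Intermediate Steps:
S(B, T) = T²
-285/84 + S(7 - 4, -10) = -285/84 + (-10)² = -285*1/84 + 100 = -95/28 + 100 = 2705/28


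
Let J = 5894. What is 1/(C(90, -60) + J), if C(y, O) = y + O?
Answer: 1/5924 ≈ 0.00016880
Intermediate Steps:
C(y, O) = O + y
1/(C(90, -60) + J) = 1/((-60 + 90) + 5894) = 1/(30 + 5894) = 1/5924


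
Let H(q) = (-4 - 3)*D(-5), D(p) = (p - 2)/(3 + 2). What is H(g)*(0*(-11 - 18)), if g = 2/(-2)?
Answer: 0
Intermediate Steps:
D(p) = -2/5 + p/5 (D(p) = (-2 + p)/5 = (-2 + p)*(1/5) = -2/5 + p/5)
g = -1 (g = 2*(-1/2) = -1)
H(q) = 49/5 (H(q) = (-4 - 3)*(-2/5 + (1/5)*(-5)) = -7*(-2/5 - 1) = -7*(-7/5) = 49/5)
H(g)*(0*(-11 - 18)) = 49*(0*(-11 - 18))/5 = 49*(0*(-29))/5 = (49/5)*0 = 0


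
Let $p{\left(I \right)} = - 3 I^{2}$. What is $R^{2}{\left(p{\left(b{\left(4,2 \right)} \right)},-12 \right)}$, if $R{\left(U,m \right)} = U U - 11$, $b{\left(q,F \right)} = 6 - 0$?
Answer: $135792409$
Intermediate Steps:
$b{\left(q,F \right)} = 6$ ($b{\left(q,F \right)} = 6 + 0 = 6$)
$R{\left(U,m \right)} = -11 + U^{2}$ ($R{\left(U,m \right)} = U^{2} - 11 = -11 + U^{2}$)
$R^{2}{\left(p{\left(b{\left(4,2 \right)} \right)},-12 \right)} = \left(-11 + \left(- 3 \cdot 6^{2}\right)^{2}\right)^{2} = \left(-11 + \left(\left(-3\right) 36\right)^{2}\right)^{2} = \left(-11 + \left(-108\right)^{2}\right)^{2} = \left(-11 + 11664\right)^{2} = 11653^{2} = 135792409$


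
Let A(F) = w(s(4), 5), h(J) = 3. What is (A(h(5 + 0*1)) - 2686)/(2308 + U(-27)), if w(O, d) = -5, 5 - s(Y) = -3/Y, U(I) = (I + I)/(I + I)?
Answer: -2691/2309 ≈ -1.1654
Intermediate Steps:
U(I) = 1 (U(I) = (2*I)/((2*I)) = (2*I)*(1/(2*I)) = 1)
s(Y) = 5 + 3/Y (s(Y) = 5 - (-3)/Y = 5 + 3/Y)
A(F) = -5
(A(h(5 + 0*1)) - 2686)/(2308 + U(-27)) = (-5 - 2686)/(2308 + 1) = -2691/2309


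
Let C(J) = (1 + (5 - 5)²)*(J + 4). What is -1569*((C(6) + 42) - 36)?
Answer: -25104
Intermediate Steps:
C(J) = 4 + J (C(J) = (1 + 0²)*(4 + J) = (1 + 0)*(4 + J) = 1*(4 + J) = 4 + J)
-1569*((C(6) + 42) - 36) = -1569*(((4 + 6) + 42) - 36) = -1569*((10 + 42) - 36) = -1569*(52 - 36) = -1569*16 = -25104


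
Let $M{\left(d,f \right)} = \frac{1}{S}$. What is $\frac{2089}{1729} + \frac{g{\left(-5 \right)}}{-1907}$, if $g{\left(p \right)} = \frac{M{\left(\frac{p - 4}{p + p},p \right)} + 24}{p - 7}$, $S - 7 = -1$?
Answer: $\frac{287078761}{237398616} \approx 1.2093$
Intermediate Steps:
$S = 6$ ($S = 7 - 1 = 6$)
$M{\left(d,f \right)} = \frac{1}{6}$
$g{\left(p \right)} = \frac{145}{6 \left(-7 + p\right)}$ ($g{\left(p \right)} = \frac{\frac{1}{6} + 24}{p - 7} = \frac{145}{6 \left(-7 + p\right)}$)
$\frac{2089}{1729} + \frac{g{\left(-5 \right)}}{-1907} = \frac{2089}{1729} + \frac{\frac{145}{6} \frac{1}{-7 - 5}}{-1907} = 2089 \cdot \frac{1}{1729} + \frac{145}{6 \left(-12\right)} \left(- \frac{1}{1907}\right) = \frac{2089}{1729} + \frac{145}{6} \left(- \frac{1}{12}\right) \left(- \frac{1}{1907}\right) = \frac{2089}{1729} - - \frac{145}{137304} = \frac{2089}{1729} + \frac{145}{137304} = \frac{287078761}{237398616}$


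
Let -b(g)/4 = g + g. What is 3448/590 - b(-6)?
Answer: -12436/295 ≈ -42.156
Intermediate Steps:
b(g) = -8*g (b(g) = -4*(g + g) = -8*g)
3448/590 - b(-6) = 3448/590 - (-8)*(-6) = 3448*(1/590) - 1*48 = 1724/295 - 48 = -12436/295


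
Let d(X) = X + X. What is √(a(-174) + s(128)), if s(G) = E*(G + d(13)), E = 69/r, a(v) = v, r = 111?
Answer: 4*I*√6697/37 ≈ 8.847*I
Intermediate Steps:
d(X) = 2*X
E = 23/37 (E = 69/111 = 69*(1/111) = 23/37 ≈ 0.62162)
s(G) = 598/37 + 23*G/37 (s(G) = 23*(G + 2*13)/37 = 23*(G + 26)/37 = 23*(26 + G)/37 = 598/37 + 23*G/37)
√(a(-174) + s(128)) = √(-174 + (598/37 + (23/37)*128)) = √(-174 + (598/37 + 2944/37)) = √(-174 + 3542/37) = √(-2896/37) = 4*I*√6697/37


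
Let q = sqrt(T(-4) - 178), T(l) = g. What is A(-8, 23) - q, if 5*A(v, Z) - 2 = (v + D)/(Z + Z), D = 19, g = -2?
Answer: 103/230 - 6*I*sqrt(5) ≈ 0.44783 - 13.416*I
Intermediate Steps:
T(l) = -2
A(v, Z) = 2/5 + (19 + v)/(10*Z) (A(v, Z) = 2/5 + ((v + 19)/(Z + Z))/5 = 2/5 + ((19 + v)/((2*Z)))/5 = 2/5 + ((19 + v)*(1/(2*Z)))/5 = 2/5 + ((19 + v)/(2*Z))/5 = 2/5 + (19 + v)/(10*Z))
q = 6*I*sqrt(5) (q = sqrt(-2 - 178) = sqrt(-180) = 6*I*sqrt(5) ≈ 13.416*I)
A(-8, 23) - q = (1/10)*(19 - 8 + 4*23)/23 - 6*I*sqrt(5) = (1/10)*(1/23)*(19 - 8 + 92) - 6*I*sqrt(5) = (1/10)*(1/23)*103 - 6*I*sqrt(5) = 103/230 - 6*I*sqrt(5)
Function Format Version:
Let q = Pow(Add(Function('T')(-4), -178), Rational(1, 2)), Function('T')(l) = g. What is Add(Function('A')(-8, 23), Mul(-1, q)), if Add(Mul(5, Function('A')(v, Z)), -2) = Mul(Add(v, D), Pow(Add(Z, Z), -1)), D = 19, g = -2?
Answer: Add(Rational(103, 230), Mul(-6, I, Pow(5, Rational(1, 2)))) ≈ Add(0.44783, Mul(-13.416, I))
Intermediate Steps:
Function('T')(l) = -2
Function('A')(v, Z) = Add(Rational(2, 5), Mul(Rational(1, 10), Pow(Z, -1), Add(19, v))) (Function('A')(v, Z) = Add(Rational(2, 5), Mul(Rational(1, 5), Mul(Add(v, 19), Pow(Add(Z, Z), -1)))) = Add(Rational(2, 5), Mul(Rational(1, 5), Mul(Add(19, v), Pow(Mul(2, Z), -1)))) = Add(Rational(2, 5), Mul(Rational(1, 5), Mul(Add(19, v), Mul(Rational(1, 2), Pow(Z, -1))))) = Add(Rational(2, 5), Mul(Rational(1, 5), Mul(Rational(1, 2), Pow(Z, -1), Add(19, v)))) = Add(Rational(2, 5), Mul(Rational(1, 10), Pow(Z, -1), Add(19, v))))
q = Mul(6, I, Pow(5, Rational(1, 2))) (q = Pow(Add(-2, -178), Rational(1, 2)) = Pow(-180, Rational(1, 2)) = Mul(6, I, Pow(5, Rational(1, 2))) ≈ Mul(13.416, I))
Add(Function('A')(-8, 23), Mul(-1, q)) = Add(Mul(Rational(1, 10), Pow(23, -1), Add(19, -8, Mul(4, 23))), Mul(-1, Mul(6, I, Pow(5, Rational(1, 2))))) = Add(Mul(Rational(1, 10), Rational(1, 23), Add(19, -8, 92)), Mul(-6, I, Pow(5, Rational(1, 2)))) = Add(Mul(Rational(1, 10), Rational(1, 23), 103), Mul(-6, I, Pow(5, Rational(1, 2)))) = Add(Rational(103, 230), Mul(-6, I, Pow(5, Rational(1, 2))))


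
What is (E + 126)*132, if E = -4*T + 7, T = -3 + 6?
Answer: 15972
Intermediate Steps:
T = 3
E = -5 (E = -4*3 + 7 = -12 + 7 = -5)
(E + 126)*132 = (-5 + 126)*132 = 121*132 = 15972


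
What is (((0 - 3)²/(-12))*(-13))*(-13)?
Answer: -507/4 ≈ -126.75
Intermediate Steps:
(((0 - 3)²/(-12))*(-13))*(-13) = (((-3)²*(-1/12))*(-13))*(-13) = ((9*(-1/12))*(-13))*(-13) = -¾*(-13)*(-13) = (39/4)*(-13) = -507/4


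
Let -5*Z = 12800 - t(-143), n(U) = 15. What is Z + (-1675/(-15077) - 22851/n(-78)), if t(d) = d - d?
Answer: -307818734/75385 ≈ -4083.3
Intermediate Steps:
t(d) = 0
Z = -2560 (Z = -(12800 - 1*0)/5 = -(12800 + 0)/5 = -1/5*12800 = -2560)
Z + (-1675/(-15077) - 22851/n(-78)) = -2560 + (-1675/(-15077) - 22851/15) = -2560 + (-1675*(-1/15077) - 22851*1/15) = -2560 + (1675/15077 - 7617/5) = -2560 - 114833134/75385 = -307818734/75385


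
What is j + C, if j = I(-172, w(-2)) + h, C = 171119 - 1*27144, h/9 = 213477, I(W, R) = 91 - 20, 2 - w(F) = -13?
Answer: 2065339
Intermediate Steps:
w(F) = 15 (w(F) = 2 - 1*(-13) = 2 + 13 = 15)
I(W, R) = 71
h = 1921293 (h = 9*213477 = 1921293)
C = 143975 (C = 171119 - 27144 = 143975)
j = 1921364 (j = 71 + 1921293 = 1921364)
j + C = 1921364 + 143975 = 2065339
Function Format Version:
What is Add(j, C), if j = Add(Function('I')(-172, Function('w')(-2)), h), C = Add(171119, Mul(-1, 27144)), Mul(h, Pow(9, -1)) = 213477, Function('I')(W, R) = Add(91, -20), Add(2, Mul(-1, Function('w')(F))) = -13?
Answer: 2065339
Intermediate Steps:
Function('w')(F) = 15 (Function('w')(F) = Add(2, Mul(-1, -13)) = Add(2, 13) = 15)
Function('I')(W, R) = 71
h = 1921293 (h = Mul(9, 213477) = 1921293)
C = 143975 (C = Add(171119, -27144) = 143975)
j = 1921364 (j = Add(71, 1921293) = 1921364)
Add(j, C) = Add(1921364, 143975) = 2065339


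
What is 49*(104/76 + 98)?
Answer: 92512/19 ≈ 4869.1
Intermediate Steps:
49*(104/76 + 98) = 49*(104*(1/76) + 98) = 49*(26/19 + 98) = 49*(1888/19) = 92512/19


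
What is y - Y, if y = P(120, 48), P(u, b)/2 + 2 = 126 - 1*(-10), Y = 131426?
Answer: -131158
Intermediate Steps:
P(u, b) = 268 (P(u, b) = -4 + 2*(126 - 1*(-10)) = -4 + 2*(126 + 10) = -4 + 2*136 = -4 + 272 = 268)
y = 268
y - Y = 268 - 1*131426 = 268 - 131426 = -131158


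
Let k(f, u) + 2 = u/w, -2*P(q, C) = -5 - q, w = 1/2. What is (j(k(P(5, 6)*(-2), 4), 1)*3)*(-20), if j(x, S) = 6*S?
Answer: -360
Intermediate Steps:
w = ½ ≈ 0.50000
P(q, C) = 5/2 + q/2 (P(q, C) = -(-5 - q)/2 = 5/2 + q/2)
k(f, u) = -2 + 2*u (k(f, u) = -2 + u/(½) = -2 + u*2 = -2 + 2*u)
(j(k(P(5, 6)*(-2), 4), 1)*3)*(-20) = ((6*1)*3)*(-20) = (6*3)*(-20) = 18*(-20) = -360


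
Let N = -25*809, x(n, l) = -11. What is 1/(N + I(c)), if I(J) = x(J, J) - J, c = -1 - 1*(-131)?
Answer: -1/20366 ≈ -4.9101e-5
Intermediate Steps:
c = 130 (c = -1 + 131 = 130)
I(J) = -11 - J
N = -20225
1/(N + I(c)) = 1/(-20225 + (-11 - 1*130)) = 1/(-20225 + (-11 - 130)) = 1/(-20225 - 141) = 1/(-20366) = -1/20366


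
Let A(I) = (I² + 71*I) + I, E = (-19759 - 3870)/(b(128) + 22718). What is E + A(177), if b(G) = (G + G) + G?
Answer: 1018150817/23102 ≈ 44072.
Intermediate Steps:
b(G) = 3*G (b(G) = 2*G + G = 3*G)
E = -23629/23102 (E = (-19759 - 3870)/(3*128 + 22718) = -23629/(384 + 22718) = -23629/23102 ≈ -1.0228)
A(I) = I² + 72*I
E + A(177) = -23629/23102 + 177*(72 + 177) = -23629/23102 + 177*249 = -23629/23102 + 44073 = 1018150817/23102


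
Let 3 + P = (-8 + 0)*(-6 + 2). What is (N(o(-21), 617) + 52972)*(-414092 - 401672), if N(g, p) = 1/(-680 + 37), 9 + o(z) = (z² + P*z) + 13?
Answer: -27785733525180/643 ≈ -4.3213e+10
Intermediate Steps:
P = 29 (P = -3 + (-8 + 0)*(-6 + 2) = -3 - 8*(-4) = -3 + 32 = 29)
o(z) = 4 + z² + 29*z (o(z) = -9 + ((z² + 29*z) + 13) = -9 + (13 + z² + 29*z) = 4 + z² + 29*z)
N(g, p) = -1/643 (N(g, p) = 1/(-643) = -1/643)
(N(o(-21), 617) + 52972)*(-414092 - 401672) = (-1/643 + 52972)*(-414092 - 401672) = (34060995/643)*(-815764) = -27785733525180/643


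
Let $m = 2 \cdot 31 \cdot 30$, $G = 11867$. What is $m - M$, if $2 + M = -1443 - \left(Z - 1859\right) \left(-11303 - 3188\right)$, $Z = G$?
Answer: $-145022623$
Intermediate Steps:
$Z = 11867$
$m = 1860$ ($m = 62 \cdot 30 = 1860$)
$M = 145024483$ ($M = -2 - \left(1443 + \left(11867 - 1859\right) \left(-11303 - 3188\right)\right) = -2 - \left(1443 + 10008 \left(-14491\right)\right) = -2 - -145024485 = -2 + \left(-1443 + 145025928\right) = -2 + 145024485 = 145024483$)
$m - M = 1860 - 145024483 = -145022623$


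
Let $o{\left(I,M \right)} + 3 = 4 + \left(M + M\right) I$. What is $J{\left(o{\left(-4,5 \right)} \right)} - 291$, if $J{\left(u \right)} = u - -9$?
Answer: $-321$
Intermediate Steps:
$o{\left(I,M \right)} = 1 + 2 I M$ ($o{\left(I,M \right)} = -3 + \left(4 + \left(M + M\right) I\right) = -3 + \left(4 + 2 M I\right) = -3 + \left(4 + 2 I M\right) = 1 + 2 I M$)
$J{\left(u \right)} = 9 + u$ ($J{\left(u \right)} = u + 9 = 9 + u$)
$J{\left(o{\left(-4,5 \right)} \right)} - 291 = \left(9 + \left(1 + 2 \left(-4\right) 5\right)\right) - 291 = \left(9 + \left(1 - 40\right)\right) - 291 = \left(9 - 39\right) - 291 = -30 - 291 = -321$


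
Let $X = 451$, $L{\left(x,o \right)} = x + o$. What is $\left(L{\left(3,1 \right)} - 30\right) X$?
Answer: $-11726$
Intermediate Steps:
$L{\left(x,o \right)} = o + x$
$\left(L{\left(3,1 \right)} - 30\right) X = \left(\left(1 + 3\right) - 30\right) 451 = \left(4 - 30\right) 451 = \left(-26\right) 451 = -11726$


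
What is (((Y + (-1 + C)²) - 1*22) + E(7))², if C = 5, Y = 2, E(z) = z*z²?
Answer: 114921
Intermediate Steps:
E(z) = z³
(((Y + (-1 + C)²) - 1*22) + E(7))² = (((2 + (-1 + 5)²) - 1*22) + 7³)² = (((2 + 4²) - 22) + 343)² = (((2 + 16) - 22) + 343)² = ((18 - 22) + 343)² = (-4 + 343)² = 339² = 114921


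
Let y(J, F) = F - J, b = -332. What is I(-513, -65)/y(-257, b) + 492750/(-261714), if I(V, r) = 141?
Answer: -4103218/1090475 ≈ -3.7628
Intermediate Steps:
I(-513, -65)/y(-257, b) + 492750/(-261714) = 141/(-332 - 1*(-257)) + 492750/(-261714) = 141/(-332 + 257) + 492750*(-1/261714) = 141/(-75) - 82125/43619 = 141*(-1/75) - 82125/43619 = -47/25 - 82125/43619 = -4103218/1090475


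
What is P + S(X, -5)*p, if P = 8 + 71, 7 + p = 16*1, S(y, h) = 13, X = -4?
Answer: 196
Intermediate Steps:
p = 9 (p = -7 + 16*1 = -7 + 16 = 9)
P = 79
P + S(X, -5)*p = 79 + 13*9 = 79 + 117 = 196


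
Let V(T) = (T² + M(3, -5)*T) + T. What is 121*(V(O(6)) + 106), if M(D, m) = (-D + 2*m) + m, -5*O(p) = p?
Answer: 386716/25 ≈ 15469.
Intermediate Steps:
O(p) = -p/5
M(D, m) = -D + 3*m
V(T) = T² - 17*T (V(T) = (T² + (-1*3 + 3*(-5))*T) + T = (T² + (-3 - 15)*T) + T = (T² - 18*T) + T = T² - 17*T)
121*(V(O(6)) + 106) = 121*((-⅕*6)*(-17 - ⅕*6) + 106) = 121*(-6*(-17 - 6/5)/5 + 106) = 121*(-6/5*(-91/5) + 106) = 121*(546/25 + 106) = 121*(3196/25) = 386716/25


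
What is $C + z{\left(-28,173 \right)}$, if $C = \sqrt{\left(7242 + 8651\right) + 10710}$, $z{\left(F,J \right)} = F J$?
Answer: $-4844 + \sqrt{26603} \approx -4680.9$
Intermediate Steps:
$C = \sqrt{26603}$ ($C = \sqrt{15893 + 10710} = \sqrt{26603} \approx 163.1$)
$C + z{\left(-28,173 \right)} = \sqrt{26603} - 4844 = -4844 + \sqrt{26603}$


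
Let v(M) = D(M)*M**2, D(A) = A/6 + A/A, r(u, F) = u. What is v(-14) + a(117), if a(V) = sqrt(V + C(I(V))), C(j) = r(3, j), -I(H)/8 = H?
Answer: -784/3 + 2*sqrt(30) ≈ -250.38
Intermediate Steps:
I(H) = -8*H
C(j) = 3
D(A) = 1 + A/6 (D(A) = A*(1/6) + 1 = A/6 + 1 = 1 + A/6)
a(V) = sqrt(3 + V) (a(V) = sqrt(V + 3) = sqrt(3 + V))
v(M) = M**2*(1 + M/6) (v(M) = (1 + M/6)*M**2 = M**2*(1 + M/6))
v(-14) + a(117) = (1/6)*(-14)**2*(6 - 14) + sqrt(3 + 117) = (1/6)*196*(-8) + sqrt(120) = -784/3 + 2*sqrt(30)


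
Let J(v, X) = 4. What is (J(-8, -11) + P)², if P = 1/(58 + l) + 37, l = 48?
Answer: 18896409/11236 ≈ 1681.8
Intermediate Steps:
P = 3923/106 (P = 1/(58 + 48) + 37 = 1/106 + 37 = 3923/106 ≈ 37.009)
(J(-8, -11) + P)² = (4 + 3923/106)² = (4347/106)² = 18896409/11236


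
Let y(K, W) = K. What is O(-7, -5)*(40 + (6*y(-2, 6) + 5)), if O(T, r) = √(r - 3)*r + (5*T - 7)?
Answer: -1386 - 330*I*√2 ≈ -1386.0 - 466.69*I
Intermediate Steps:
O(T, r) = -7 + 5*T + r*√(-3 + r) (O(T, r) = √(-3 + r)*r + (-7 + 5*T) = r*√(-3 + r) + (-7 + 5*T) = -7 + 5*T + r*√(-3 + r))
O(-7, -5)*(40 + (6*y(-2, 6) + 5)) = (-7 + 5*(-7) - 5*√(-3 - 5))*(40 + (6*(-2) + 5)) = (-7 - 35 - 10*I*√2)*(40 + (-12 + 5)) = (-7 - 35 - 10*I*√2)*(40 - 7) = (-7 - 35 - 10*I*√2)*33 = (-42 - 10*I*√2)*33 = -1386 - 330*I*√2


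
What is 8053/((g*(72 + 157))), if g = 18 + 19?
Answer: 8053/8473 ≈ 0.95043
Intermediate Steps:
g = 37
8053/((g*(72 + 157))) = 8053/((37*(72 + 157))) = 8053/((37*229)) = 8053/8473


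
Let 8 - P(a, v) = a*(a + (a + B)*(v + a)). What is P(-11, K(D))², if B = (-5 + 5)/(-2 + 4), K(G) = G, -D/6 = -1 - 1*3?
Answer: 2842596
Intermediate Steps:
D = 24 (D = -6*(-1 - 1*3) = -6*(-1 - 3) = -6*(-4) = 24)
B = 0 (B = 0/2 = 0*(½) = 0)
P(a, v) = 8 - a*(a + a*(a + v)) (P(a, v) = 8 - a*(a + (a + 0)*(v + a)) = 8 - a*(a + a*(a + v)))
P(-11, K(D))² = (8 - 1*(-11)² - 1*(-11)³ - 1*24*(-11)²)² = (8 - 1*121 - 1*(-1331) - 1*24*121)² = (8 - 121 + 1331 - 2904)² = (-1686)² = 2842596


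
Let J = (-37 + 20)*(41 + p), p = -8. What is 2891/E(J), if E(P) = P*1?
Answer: -2891/561 ≈ -5.1533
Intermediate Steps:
J = -561 (J = (-37 + 20)*(41 - 8) = -17*33 = -561)
E(P) = P
2891/E(J) = 2891/(-561) = 2891*(-1/561) = -2891/561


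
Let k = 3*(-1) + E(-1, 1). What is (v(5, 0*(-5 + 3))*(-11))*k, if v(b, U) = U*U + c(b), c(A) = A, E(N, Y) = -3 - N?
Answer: 275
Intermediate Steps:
v(b, U) = b + U**2 (v(b, U) = U*U + b = U**2 + b = b + U**2)
k = -5 (k = 3*(-1) + (-3 - 1*(-1)) = -3 + (-3 + 1) = -3 - 2 = -5)
(v(5, 0*(-5 + 3))*(-11))*k = ((5 + (0*(-5 + 3))**2)*(-11))*(-5) = ((5 + (0*(-2))**2)*(-11))*(-5) = ((5 + 0**2)*(-11))*(-5) = ((5 + 0)*(-11))*(-5) = (5*(-11))*(-5) = -55*(-5) = 275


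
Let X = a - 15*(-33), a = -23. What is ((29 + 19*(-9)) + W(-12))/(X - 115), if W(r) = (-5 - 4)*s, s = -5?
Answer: -97/357 ≈ -0.27171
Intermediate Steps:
W(r) = 45 (W(r) = (-5 - 4)*(-5) = -9*(-5) = 45)
X = 472 (X = -23 - 15*(-33) = -23 + 495 = 472)
((29 + 19*(-9)) + W(-12))/(X - 115) = ((29 + 19*(-9)) + 45)/(472 - 115) = ((29 - 171) + 45)/357 = (-142 + 45)*(1/357) = -97*1/357 = -97/357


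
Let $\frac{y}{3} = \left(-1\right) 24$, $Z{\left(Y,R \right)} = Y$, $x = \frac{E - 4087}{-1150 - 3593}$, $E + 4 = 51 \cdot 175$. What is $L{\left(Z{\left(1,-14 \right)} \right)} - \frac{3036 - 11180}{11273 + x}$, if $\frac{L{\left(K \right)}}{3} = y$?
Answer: $- \frac{11509382088}{53463005} \approx -215.28$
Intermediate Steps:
$E = 8921$ ($E = -4 + 51 \cdot 175 = -4 + 8925 = 8921$)
$x = - \frac{4834}{4743}$ ($x = \frac{8921 - 4087}{-1150 - 3593} = \frac{4834}{-4743} = 4834 \left(- \frac{1}{4743}\right) = - \frac{4834}{4743} \approx -1.0192$)
$y = -72$ ($y = 3 \left(\left(-1\right) 24\right) = 3 \left(-24\right) = -72$)
$L{\left(K \right)} = -216$ ($L{\left(K \right)} = 3 \left(-72\right) = -216$)
$L{\left(Z{\left(1,-14 \right)} \right)} - \frac{3036 - 11180}{11273 + x} = -216 - \frac{3036 - 11180}{11273 - \frac{4834}{4743}} = -216 - - \frac{8144}{\frac{53463005}{4743}} = -216 - \left(-8144\right) \frac{4743}{53463005} = -216 - - \frac{38626992}{53463005} = -216 + \frac{38626992}{53463005} = - \frac{11509382088}{53463005}$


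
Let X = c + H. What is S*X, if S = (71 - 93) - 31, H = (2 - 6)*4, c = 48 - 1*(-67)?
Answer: -5247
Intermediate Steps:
c = 115 (c = 48 + 67 = 115)
H = -16 (H = -4*4 = -16)
S = -53 (S = -22 - 31 = -53)
X = 99 (X = 115 - 16 = 99)
S*X = -53*99 = -5247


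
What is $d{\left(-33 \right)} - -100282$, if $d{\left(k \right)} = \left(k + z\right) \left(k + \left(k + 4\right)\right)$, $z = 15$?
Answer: $101398$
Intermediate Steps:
$d{\left(k \right)} = \left(4 + 2 k\right) \left(15 + k\right)$ ($d{\left(k \right)} = \left(k + 15\right) \left(k + \left(k + 4\right)\right) = \left(15 + k\right) \left(k + \left(4 + k\right)\right) = \left(15 + k\right) \left(4 + 2 k\right) = \left(4 + 2 k\right) \left(15 + k\right)$)
$d{\left(-33 \right)} - -100282 = \left(60 + 2 \left(-33\right)^{2} + 34 \left(-33\right)\right) - -100282 = \left(60 + 2 \cdot 1089 - 1122\right) + 100282 = \left(60 + 2178 - 1122\right) + 100282 = 1116 + 100282 = 101398$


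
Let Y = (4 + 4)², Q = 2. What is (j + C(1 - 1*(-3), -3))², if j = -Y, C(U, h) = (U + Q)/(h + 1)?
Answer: 4489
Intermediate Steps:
C(U, h) = (2 + U)/(1 + h) (C(U, h) = (U + 2)/(h + 1) = (2 + U)/(1 + h))
Y = 64 (Y = 8² = 64)
j = -64 (j = -1*64 = -64)
(j + C(1 - 1*(-3), -3))² = (-64 + (2 + (1 - 1*(-3)))/(1 - 3))² = (-64 + (2 + (1 + 3))/(-2))² = (-64 - (2 + 4)/2)² = (-64 - ½*6)² = (-64 - 3)² = (-67)² = 4489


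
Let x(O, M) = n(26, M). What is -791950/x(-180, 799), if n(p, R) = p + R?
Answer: -31678/33 ≈ -959.94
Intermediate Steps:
n(p, R) = R + p
x(O, M) = 26 + M (x(O, M) = M + 26 = 26 + M)
-791950/x(-180, 799) = -791950/(26 + 799) = -791950/825 = -791950*1/825 = -31678/33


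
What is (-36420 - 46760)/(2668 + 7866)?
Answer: -41590/5267 ≈ -7.8963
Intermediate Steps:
(-36420 - 46760)/(2668 + 7866) = -83180/10534 = -83180*1/10534 = -41590/5267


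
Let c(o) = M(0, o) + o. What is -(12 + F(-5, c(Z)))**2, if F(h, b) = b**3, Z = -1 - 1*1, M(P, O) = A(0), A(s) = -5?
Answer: -109561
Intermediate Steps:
M(P, O) = -5
Z = -2 (Z = -1 - 1 = -2)
c(o) = -5 + o
-(12 + F(-5, c(Z)))**2 = -(12 + (-5 - 2)**3)**2 = -(12 + (-7)**3)**2 = -(12 - 343)**2 = -1*(-331)**2 = -1*109561 = -109561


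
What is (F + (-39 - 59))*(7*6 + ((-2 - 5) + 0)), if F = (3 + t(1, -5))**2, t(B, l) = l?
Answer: -3290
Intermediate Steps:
F = 4 (F = (3 - 5)**2 = (-2)**2 = 4)
(F + (-39 - 59))*(7*6 + ((-2 - 5) + 0)) = (4 + (-39 - 59))*(7*6 + ((-2 - 5) + 0)) = (4 - 98)*(42 + (-7 + 0)) = -94*(42 - 7) = -94*35 = -3290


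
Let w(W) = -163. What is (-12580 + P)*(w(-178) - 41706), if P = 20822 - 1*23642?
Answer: 644782600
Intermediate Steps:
P = -2820 (P = 20822 - 23642 = -2820)
(-12580 + P)*(w(-178) - 41706) = (-12580 - 2820)*(-163 - 41706) = -15400*(-41869) = 644782600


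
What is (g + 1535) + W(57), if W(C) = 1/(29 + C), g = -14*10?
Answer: 119971/86 ≈ 1395.0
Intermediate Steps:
g = -140
(g + 1535) + W(57) = (-140 + 1535) + 1/(29 + 57) = 1395 + 1/86 = 119971/86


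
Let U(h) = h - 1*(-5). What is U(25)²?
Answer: 900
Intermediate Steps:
U(h) = 5 + h (U(h) = h + 5 = 5 + h)
U(25)² = (5 + 25)² = 30² = 900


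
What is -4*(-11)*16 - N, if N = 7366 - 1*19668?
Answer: 13006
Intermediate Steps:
N = -12302 (N = 7366 - 19668 = -12302)
-4*(-11)*16 - N = -4*(-11)*16 - 1*(-12302) = 44*16 + 12302 = 704 + 12302 = 13006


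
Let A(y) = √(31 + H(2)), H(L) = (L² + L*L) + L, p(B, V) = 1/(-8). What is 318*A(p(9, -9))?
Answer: 318*√41 ≈ 2036.2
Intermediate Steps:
p(B, V) = -⅛
H(L) = L + 2*L² (H(L) = (L² + L²) + L = 2*L² + L = L + 2*L²)
A(y) = √41 (A(y) = √(31 + 2*(1 + 2*2)) = √(31 + 2*(1 + 4)) = √(31 + 2*5) = √(31 + 10) = √41)
318*A(p(9, -9)) = 318*√41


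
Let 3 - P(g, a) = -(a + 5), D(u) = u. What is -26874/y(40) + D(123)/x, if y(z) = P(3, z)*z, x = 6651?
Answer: -9916823/709440 ≈ -13.978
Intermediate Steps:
P(g, a) = 8 + a (P(g, a) = 3 - (-1)*(a + 5) = 3 - (-1)*(5 + a) = 3 - (-5 - a) = 3 + (5 + a) = 8 + a)
y(z) = z*(8 + z) (y(z) = (8 + z)*z = z*(8 + z))
-26874/y(40) + D(123)/x = -26874*1/(40*(8 + 40)) + 123/6651 = -26874/(40*48) + 123*(1/6651) = -26874/1920 + 41/2217 = -26874*1/1920 + 41/2217 = -4479/320 + 41/2217 = -9916823/709440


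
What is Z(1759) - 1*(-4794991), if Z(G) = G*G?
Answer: 7889072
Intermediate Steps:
Z(G) = G²
Z(1759) - 1*(-4794991) = 1759² - 1*(-4794991) = 3094081 + 4794991 = 7889072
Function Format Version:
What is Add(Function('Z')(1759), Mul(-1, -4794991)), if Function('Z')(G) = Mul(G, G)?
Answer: 7889072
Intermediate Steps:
Function('Z')(G) = Pow(G, 2)
Add(Function('Z')(1759), Mul(-1, -4794991)) = Add(Pow(1759, 2), Mul(-1, -4794991)) = Add(3094081, 4794991) = 7889072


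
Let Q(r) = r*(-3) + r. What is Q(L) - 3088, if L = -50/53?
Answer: -163564/53 ≈ -3086.1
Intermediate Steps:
L = -50/53 (L = -50*1/53 = -50/53 ≈ -0.94340)
Q(r) = -2*r (Q(r) = -3*r + r = -2*r)
Q(L) - 3088 = -2*(-50/53) - 3088 = 100/53 - 3088 = -163564/53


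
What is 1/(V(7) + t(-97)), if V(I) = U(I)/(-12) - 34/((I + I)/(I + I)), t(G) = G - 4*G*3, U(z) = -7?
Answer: 12/12403 ≈ 0.00096751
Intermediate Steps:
t(G) = -11*G (t(G) = G - 12*G = -11*G)
V(I) = -401/12 (V(I) = -7/(-12) - 34/((I + I)/(I + I)) = -7*(-1/12) - 34/((2*I)/((2*I))) = 7/12 - 34/((2*I)*(1/(2*I))) = 7/12 - 34/1 = 7/12 - 34*1 = 7/12 - 34 = -401/12)
1/(V(7) + t(-97)) = 1/(-401/12 - 11*(-97)) = 1/(-401/12 + 1067) = 1/(12403/12) = 12/12403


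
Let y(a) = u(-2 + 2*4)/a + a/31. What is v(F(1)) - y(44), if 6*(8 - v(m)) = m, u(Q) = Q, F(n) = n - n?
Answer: 4395/682 ≈ 6.4443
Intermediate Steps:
F(n) = 0
y(a) = 6/a + a/31 (y(a) = (-2 + 2*4)/a + a/31 = (-2 + 8)/a + a*(1/31) = 6/a + a/31)
v(m) = 8 - m/6
v(F(1)) - y(44) = (8 - 1/6*0) - (6/44 + (1/31)*44) = (8 + 0) - (6*(1/44) + 44/31) = 8 - (3/22 + 44/31) = 8 - 1*1061/682 = 8 - 1061/682 = 4395/682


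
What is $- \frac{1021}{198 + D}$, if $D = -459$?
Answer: $\frac{1021}{261} \approx 3.9119$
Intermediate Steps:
$- \frac{1021}{198 + D} = - \frac{1021}{198 - 459} = - \frac{1021}{-261} = \left(-1021\right) \left(- \frac{1}{261}\right) = \frac{1021}{261}$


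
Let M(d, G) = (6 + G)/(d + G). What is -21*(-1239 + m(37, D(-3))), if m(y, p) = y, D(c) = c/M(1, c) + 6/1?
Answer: 25242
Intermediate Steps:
M(d, G) = (6 + G)/(G + d)
D(c) = 6 + c*(1 + c)/(6 + c) (D(c) = c/(((6 + c)/(c + 1))) + 6/1 = c/(((6 + c)/(1 + c))) + 6*1 = c*((1 + c)/(6 + c)) + 6 = c*(1 + c)/(6 + c) + 6 = 6 + c*(1 + c)/(6 + c))
-21*(-1239 + m(37, D(-3))) = -21*(-1239 + 37) = -21*(-1202) = 25242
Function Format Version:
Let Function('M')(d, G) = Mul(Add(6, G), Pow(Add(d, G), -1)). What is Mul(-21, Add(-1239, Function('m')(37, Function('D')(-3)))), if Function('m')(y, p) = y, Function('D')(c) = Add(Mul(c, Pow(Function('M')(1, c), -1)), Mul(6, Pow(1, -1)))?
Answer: 25242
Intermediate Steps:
Function('M')(d, G) = Mul(Pow(Add(G, d), -1), Add(6, G)) (Function('M')(d, G) = Mul(Add(6, G), Pow(Add(G, d), -1)) = Mul(Pow(Add(G, d), -1), Add(6, G)))
Function('D')(c) = Add(6, Mul(c, Pow(Add(6, c), -1), Add(1, c))) (Function('D')(c) = Add(Mul(c, Pow(Mul(Pow(Add(c, 1), -1), Add(6, c)), -1)), Mul(6, Pow(1, -1))) = Add(Mul(c, Pow(Mul(Pow(Add(1, c), -1), Add(6, c)), -1)), Mul(6, 1)) = Add(Mul(c, Mul(Pow(Add(6, c), -1), Add(1, c))), 6) = Add(Mul(c, Pow(Add(6, c), -1), Add(1, c)), 6) = Add(6, Mul(c, Pow(Add(6, c), -1), Add(1, c))))
Mul(-21, Add(-1239, Function('m')(37, Function('D')(-3)))) = Mul(-21, Add(-1239, 37)) = Mul(-21, -1202) = 25242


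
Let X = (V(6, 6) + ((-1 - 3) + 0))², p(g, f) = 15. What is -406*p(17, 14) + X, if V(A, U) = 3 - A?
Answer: -6041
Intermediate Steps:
X = 49 (X = ((3 - 1*6) + ((-1 - 3) + 0))² = ((3 - 6) + (-4 + 0))² = (-3 - 4)² = (-7)² = 49)
-406*p(17, 14) + X = -406*15 + 49 = -6090 + 49 = -6041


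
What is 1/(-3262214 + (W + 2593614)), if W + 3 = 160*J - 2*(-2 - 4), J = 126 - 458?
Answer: -1/721711 ≈ -1.3856e-6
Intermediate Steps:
J = -332
W = -53111 (W = -3 + (160*(-332) - 2*(-2 - 4)) = -3 + (-53120 - 2*(-6)) = -3 + (-53120 + 12) = -3 - 53108 = -53111)
1/(-3262214 + (W + 2593614)) = 1/(-3262214 + (-53111 + 2593614)) = 1/(-3262214 + 2540503) = 1/(-721711) = -1/721711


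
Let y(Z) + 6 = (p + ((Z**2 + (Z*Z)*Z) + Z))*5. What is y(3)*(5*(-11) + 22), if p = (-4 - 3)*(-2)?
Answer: -8547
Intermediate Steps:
p = 14 (p = -7*(-2) = 14)
y(Z) = 64 + 5*Z + 5*Z**2 + 5*Z**3 (y(Z) = -6 + (14 + ((Z**2 + (Z*Z)*Z) + Z))*5 = -6 + (14 + ((Z**2 + Z**2*Z) + Z))*5 = -6 + (14 + ((Z**2 + Z**3) + Z))*5 = -6 + (14 + (Z + Z**2 + Z**3))*5 = -6 + (14 + Z + Z**2 + Z**3)*5 = -6 + (70 + 5*Z + 5*Z**2 + 5*Z**3) = 64 + 5*Z + 5*Z**2 + 5*Z**3)
y(3)*(5*(-11) + 22) = (64 + 5*3 + 5*3**2 + 5*3**3)*(5*(-11) + 22) = (64 + 15 + 5*9 + 5*27)*(-55 + 22) = (64 + 15 + 45 + 135)*(-33) = 259*(-33) = -8547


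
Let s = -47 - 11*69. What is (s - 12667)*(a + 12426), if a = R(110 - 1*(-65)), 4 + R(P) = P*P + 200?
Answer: -582666831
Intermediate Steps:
R(P) = 196 + P² (R(P) = -4 + (P*P + 200) = -4 + (P² + 200) = -4 + (200 + P²) = 196 + P²)
a = 30821 (a = 196 + (110 - 1*(-65))² = 196 + (110 + 65)² = 196 + 175² = 196 + 30625 = 30821)
s = -806 (s = -47 - 759 = -806)
(s - 12667)*(a + 12426) = (-806 - 12667)*(30821 + 12426) = -13473*43247 = -582666831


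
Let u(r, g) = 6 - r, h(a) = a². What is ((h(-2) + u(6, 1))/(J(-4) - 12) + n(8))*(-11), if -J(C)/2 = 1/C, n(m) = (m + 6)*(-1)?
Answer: 3630/23 ≈ 157.83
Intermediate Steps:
n(m) = -6 - m (n(m) = (6 + m)*(-1) = -6 - m)
J(C) = -2/C
((h(-2) + u(6, 1))/(J(-4) - 12) + n(8))*(-11) = (((-2)² + (6 - 1*6))/(-2/(-4) - 12) + (-6 - 1*8))*(-11) = ((4 + (6 - 6))/(-2*(-¼) - 12) + (-6 - 8))*(-11) = ((4 + 0)/(½ - 12) - 14)*(-11) = (4/(-23/2) - 14)*(-11) = (4*(-2/23) - 14)*(-11) = (-8/23 - 14)*(-11) = -330/23*(-11) = 3630/23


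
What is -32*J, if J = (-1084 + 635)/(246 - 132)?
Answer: 7184/57 ≈ 126.04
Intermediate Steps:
J = -449/114 ≈ -3.9386
-32*J = -32*(-449/114) = 7184/57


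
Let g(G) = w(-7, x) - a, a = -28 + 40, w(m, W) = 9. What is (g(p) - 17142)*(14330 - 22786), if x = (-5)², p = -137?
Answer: 144978120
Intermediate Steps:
x = 25
a = 12
g(G) = -3 (g(G) = 9 - 1*12 = 9 - 12 = -3)
(g(p) - 17142)*(14330 - 22786) = (-3 - 17142)*(14330 - 22786) = -17145*(-8456) = 144978120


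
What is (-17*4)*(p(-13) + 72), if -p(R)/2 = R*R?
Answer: 18088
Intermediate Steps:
p(R) = -2*R² (p(R) = -2*R*R = -2*R²)
(-17*4)*(p(-13) + 72) = (-17*4)*(-2*(-13)² + 72) = -68*(-2*169 + 72) = -68*(-338 + 72) = -68*(-266) = 18088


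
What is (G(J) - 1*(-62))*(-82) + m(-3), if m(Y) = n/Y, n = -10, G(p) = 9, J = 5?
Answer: -17456/3 ≈ -5818.7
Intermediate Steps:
m(Y) = -10/Y
(G(J) - 1*(-62))*(-82) + m(-3) = (9 - 1*(-62))*(-82) - 10/(-3) = (9 + 62)*(-82) - 10*(-1/3) = 71*(-82) + 10/3 = -5822 + 10/3 = -17456/3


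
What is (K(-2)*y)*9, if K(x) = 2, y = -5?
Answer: -90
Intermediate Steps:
(K(-2)*y)*9 = (2*(-5))*9 = -10*9 = -90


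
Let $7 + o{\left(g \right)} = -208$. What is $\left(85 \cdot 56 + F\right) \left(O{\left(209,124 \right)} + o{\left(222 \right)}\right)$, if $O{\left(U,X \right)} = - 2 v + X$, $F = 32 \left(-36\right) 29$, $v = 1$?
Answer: $2664264$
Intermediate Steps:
$o{\left(g \right)} = -215$ ($o{\left(g \right)} = -7 - 208 = -215$)
$F = -33408$ ($F = \left(-1152\right) 29 = -33408$)
$O{\left(U,X \right)} = -2 + X$ ($O{\left(U,X \right)} = \left(-2\right) 1 + X = -2 + X$)
$\left(85 \cdot 56 + F\right) \left(O{\left(209,124 \right)} + o{\left(222 \right)}\right) = \left(85 \cdot 56 - 33408\right) \left(\left(-2 + 124\right) - 215\right) = \left(4760 - 33408\right) \left(122 - 215\right) = \left(-28648\right) \left(-93\right) = 2664264$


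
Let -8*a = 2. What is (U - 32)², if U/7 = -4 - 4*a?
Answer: 2809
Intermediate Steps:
a = -¼ (a = -⅛*2 = -¼ ≈ -0.25000)
U = -21 (U = 7*(-4 - 4*(-¼)) = 7*(-4 + 1) = 7*(-3) = -21)
(U - 32)² = (-21 - 32)² = (-53)² = 2809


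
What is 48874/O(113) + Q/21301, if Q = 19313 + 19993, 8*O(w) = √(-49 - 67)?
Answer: 39306/21301 - 195496*I*√29/29 ≈ 1.8453 - 36303.0*I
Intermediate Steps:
O(w) = I*√29/4 (O(w) = √(-49 - 67)/8 = √(-116)/8 = (2*I*√29)/8 = I*√29/4)
Q = 39306
48874/O(113) + Q/21301 = 48874/((I*√29/4)) + 39306/21301 = 48874*(-4*I*√29/29) + 39306*(1/21301) = -195496*I*√29/29 + 39306/21301 = 39306/21301 - 195496*I*√29/29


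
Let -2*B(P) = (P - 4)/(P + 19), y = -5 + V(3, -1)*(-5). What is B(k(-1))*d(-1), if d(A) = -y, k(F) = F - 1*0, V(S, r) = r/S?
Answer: 25/54 ≈ 0.46296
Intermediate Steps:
k(F) = F (k(F) = F + 0 = F)
y = -10/3 (y = -5 - 1/3*(-5) = -5 + 5/3 = -10/3 ≈ -3.3333)
d(A) = 10/3 (d(A) = -1*(-10/3) = 10/3)
B(P) = -(-4 + P)/(2*(19 + P)) (B(P) = -(P - 4)/(2*(P + 19)) = -(-4 + P)/(2*(19 + P)))
B(k(-1))*d(-1) = ((4 - 1*(-1))/(2*(19 - 1)))*(10/3) = ((1/2)*(4 + 1)/18)*(10/3) = ((1/2)*(1/18)*5)*(10/3) = (5/36)*(10/3) = 25/54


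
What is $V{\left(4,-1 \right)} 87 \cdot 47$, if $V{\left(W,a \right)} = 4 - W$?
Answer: $0$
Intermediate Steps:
$V{\left(4,-1 \right)} 87 \cdot 47 = \left(4 - 4\right) 87 \cdot 47 = 0 \cdot 87 \cdot 47 = 0 \cdot 47 = 0$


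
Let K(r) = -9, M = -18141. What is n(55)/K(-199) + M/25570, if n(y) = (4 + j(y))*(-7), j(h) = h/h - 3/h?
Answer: 7941097/2531430 ≈ 3.1370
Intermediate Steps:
j(h) = 1 - 3/h
n(y) = -28 - 7*(-3 + y)/y (n(y) = (4 + (-3 + y)/y)*(-7) = -28 - 7*(-3 + y)/y)
n(55)/K(-199) + M/25570 = (-35 + 21/55)/(-9) - 18141/25570 = (-35 + 21*(1/55))*(-⅑) - 18141*1/25570 = (-35 + 21/55)*(-⅑) - 18141/25570 = -1904/55*(-⅑) - 18141/25570 = 1904/495 - 18141/25570 = 7941097/2531430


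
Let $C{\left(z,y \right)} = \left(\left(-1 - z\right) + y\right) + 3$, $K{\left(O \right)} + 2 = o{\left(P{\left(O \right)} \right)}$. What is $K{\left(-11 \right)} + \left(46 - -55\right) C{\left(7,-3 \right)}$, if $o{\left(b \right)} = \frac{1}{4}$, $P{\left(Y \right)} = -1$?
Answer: $- \frac{3239}{4} \approx -809.75$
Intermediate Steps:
$o{\left(b \right)} = \frac{1}{4}$
$K{\left(O \right)} = - \frac{7}{4}$ ($K{\left(O \right)} = -2 + \frac{1}{4} = - \frac{7}{4}$)
$C{\left(z,y \right)} = 2 + y - z$ ($C{\left(z,y \right)} = \left(-1 + y - z\right) + 3 = 2 + y - z$)
$K{\left(-11 \right)} + \left(46 - -55\right) C{\left(7,-3 \right)} = - \frac{7}{4} + \left(46 - -55\right) \left(2 - 3 - 7\right) = - \frac{7}{4} + \left(46 + 55\right) \left(2 - 3 - 7\right) = - \frac{7}{4} + 101 \left(-8\right) = - \frac{7}{4} - 808 = - \frac{3239}{4}$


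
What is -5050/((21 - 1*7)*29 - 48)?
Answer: -2525/179 ≈ -14.106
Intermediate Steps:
-5050/((21 - 1*7)*29 - 48) = -5050/((21 - 7)*29 - 48) = -5050/(14*29 - 48) = -5050/(406 - 48) = -5050/358 = -5050*1/358 = -2525/179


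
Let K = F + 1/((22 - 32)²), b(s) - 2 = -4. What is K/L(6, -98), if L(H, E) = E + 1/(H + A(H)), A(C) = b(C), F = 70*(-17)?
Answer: 118999/9775 ≈ 12.174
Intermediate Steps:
b(s) = -2 (b(s) = 2 - 4 = -2)
F = -1190
A(C) = -2
K = -118999/100 (K = -1190 + 1/((22 - 32)²) = -1190 + 1/((-10)²) = -1190 + 1/100 = -118999/100 ≈ -1190.0)
L(H, E) = E + 1/(-2 + H) (L(H, E) = E + 1/(H - 2) = E + 1/(-2 + H))
K/L(6, -98) = -118999*(-2 + 6)/(1 - 2*(-98) - 98*6)/100 = -118999*4/(1 + 196 - 588)/100 = -118999/(100*((¼)*(-391))) = -118999/(100*(-391/4)) = -118999/100*(-4/391) = 118999/9775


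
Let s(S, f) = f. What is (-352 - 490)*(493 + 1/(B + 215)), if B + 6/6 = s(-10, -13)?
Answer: -83437148/201 ≈ -4.1511e+5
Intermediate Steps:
B = -14 (B = -1 - 13 = -14)
(-352 - 490)*(493 + 1/(B + 215)) = (-352 - 490)*(493 + 1/(-14 + 215)) = -842*(493 + 1/201) = -842*99094/201 = -83437148/201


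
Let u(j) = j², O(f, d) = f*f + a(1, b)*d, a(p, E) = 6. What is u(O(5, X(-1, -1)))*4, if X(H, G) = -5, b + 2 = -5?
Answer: 100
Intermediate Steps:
b = -7 (b = -2 - 5 = -7)
O(f, d) = f² + 6*d (O(f, d) = f*f + 6*d = f² + 6*d)
u(O(5, X(-1, -1)))*4 = (5² + 6*(-5))²*4 = (25 - 30)²*4 = (-5)²*4 = 25*4 = 100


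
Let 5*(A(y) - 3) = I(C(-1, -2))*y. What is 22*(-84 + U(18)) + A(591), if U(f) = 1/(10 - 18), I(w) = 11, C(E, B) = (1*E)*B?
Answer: -10951/20 ≈ -547.55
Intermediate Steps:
C(E, B) = B*E (C(E, B) = E*B = B*E)
A(y) = 3 + 11*y/5 (A(y) = 3 + (11*y)/5 = 3 + 11*y/5)
U(f) = -1/8 (U(f) = 1/(-8) = -1/8)
22*(-84 + U(18)) + A(591) = 22*(-84 - 1/8) + (3 + (11/5)*591) = 22*(-673/8) + (3 + 6501/5) = -7403/4 + 6516/5 = -10951/20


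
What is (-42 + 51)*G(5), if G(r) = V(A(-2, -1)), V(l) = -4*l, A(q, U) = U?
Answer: 36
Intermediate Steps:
G(r) = 4 (G(r) = -4*(-1) = 4)
(-42 + 51)*G(5) = (-42 + 51)*4 = 9*4 = 36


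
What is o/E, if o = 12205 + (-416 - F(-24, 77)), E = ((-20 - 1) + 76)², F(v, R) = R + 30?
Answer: 1062/275 ≈ 3.8618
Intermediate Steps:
F(v, R) = 30 + R
E = 3025 (E = ((-5*4 - 1) + 76)² = ((-20 - 1) + 76)² = (-21 + 76)² = 55² = 3025)
o = 11682 (o = 12205 + (-416 - (30 + 77)) = 12205 + (-416 - 1*107) = 12205 + (-416 - 107) = 12205 - 523 = 11682)
o/E = 11682/3025 = 11682*(1/3025) = 1062/275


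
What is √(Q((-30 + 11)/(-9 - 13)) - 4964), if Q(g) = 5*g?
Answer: I*√2400486/22 ≈ 70.425*I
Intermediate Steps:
√(Q((-30 + 11)/(-9 - 13)) - 4964) = √(5*((-30 + 11)/(-9 - 13)) - 4964) = √(5*(-19/(-22)) - 4964) = √(5*(-19*(-1/22)) - 4964) = √(5*(19/22) - 4964) = √(95/22 - 4964) = √(-109113/22) = I*√2400486/22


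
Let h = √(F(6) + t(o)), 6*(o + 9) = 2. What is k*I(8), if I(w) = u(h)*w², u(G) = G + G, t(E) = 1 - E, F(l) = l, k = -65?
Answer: -8320*√141/3 ≈ -32932.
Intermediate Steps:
o = -26/3 (o = -9 + (⅙)*2 = -9 + ⅓ = -26/3 ≈ -8.6667)
h = √141/3 (h = √(6 + (1 - 1*(-26/3))) = √(6 + (1 + 26/3)) = √(6 + 29/3) = √(47/3) = √141/3 ≈ 3.9581)
u(G) = 2*G
I(w) = 2*√141*w²/3 (I(w) = (2*(√141/3))*w² = (2*√141/3)*w² = 2*√141*w²/3)
k*I(8) = -130*√141*8²/3 = -130*√141*64/3 = -8320*√141/3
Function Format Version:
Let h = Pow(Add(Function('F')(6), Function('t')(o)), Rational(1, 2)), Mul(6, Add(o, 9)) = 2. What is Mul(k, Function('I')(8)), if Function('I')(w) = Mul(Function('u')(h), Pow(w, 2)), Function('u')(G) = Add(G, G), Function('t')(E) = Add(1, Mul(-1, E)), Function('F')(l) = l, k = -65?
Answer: Mul(Rational(-8320, 3), Pow(141, Rational(1, 2))) ≈ -32932.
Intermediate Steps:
o = Rational(-26, 3) (o = Add(-9, Mul(Rational(1, 6), 2)) = Add(-9, Rational(1, 3)) = Rational(-26, 3) ≈ -8.6667)
h = Mul(Rational(1, 3), Pow(141, Rational(1, 2))) (h = Pow(Add(6, Add(1, Mul(-1, Rational(-26, 3)))), Rational(1, 2)) = Pow(Add(6, Add(1, Rational(26, 3))), Rational(1, 2)) = Pow(Add(6, Rational(29, 3)), Rational(1, 2)) = Pow(Rational(47, 3), Rational(1, 2)) = Mul(Rational(1, 3), Pow(141, Rational(1, 2))) ≈ 3.9581)
Function('u')(G) = Mul(2, G)
Function('I')(w) = Mul(Rational(2, 3), Pow(141, Rational(1, 2)), Pow(w, 2)) (Function('I')(w) = Mul(Mul(2, Mul(Rational(1, 3), Pow(141, Rational(1, 2)))), Pow(w, 2)) = Mul(Mul(Rational(2, 3), Pow(141, Rational(1, 2))), Pow(w, 2)) = Mul(Rational(2, 3), Pow(141, Rational(1, 2)), Pow(w, 2)))
Mul(k, Function('I')(8)) = Mul(-65, Mul(Rational(2, 3), Pow(141, Rational(1, 2)), Pow(8, 2))) = Mul(-65, Mul(Rational(2, 3), Pow(141, Rational(1, 2)), 64)) = Mul(-65, Mul(Rational(128, 3), Pow(141, Rational(1, 2)))) = Mul(Rational(-8320, 3), Pow(141, Rational(1, 2)))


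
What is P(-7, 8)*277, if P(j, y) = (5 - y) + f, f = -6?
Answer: -2493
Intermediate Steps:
P(j, y) = -1 - y (P(j, y) = (5 - y) - 6 = -1 - y)
P(-7, 8)*277 = (-1 - 1*8)*277 = (-1 - 8)*277 = -9*277 = -2493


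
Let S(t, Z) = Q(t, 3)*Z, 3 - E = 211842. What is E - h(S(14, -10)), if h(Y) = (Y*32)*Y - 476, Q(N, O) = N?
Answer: -838563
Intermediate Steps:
E = -211839 (E = 3 - 1*211842 = 3 - 211842 = -211839)
S(t, Z) = Z*t (S(t, Z) = t*Z = Z*t)
h(Y) = -476 + 32*Y² (h(Y) = (32*Y)*Y - 476 = 32*Y² - 476 = -476 + 32*Y²)
E - h(S(14, -10)) = -211839 - (-476 + 32*(-10*14)²) = -211839 - (-476 + 32*(-140)²) = -211839 - (-476 + 32*19600) = -211839 - (-476 + 627200) = -211839 - 1*626724 = -211839 - 626724 = -838563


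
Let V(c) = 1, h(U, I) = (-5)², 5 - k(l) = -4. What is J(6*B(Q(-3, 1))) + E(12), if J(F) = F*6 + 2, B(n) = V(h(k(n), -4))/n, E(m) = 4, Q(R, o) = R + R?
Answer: 0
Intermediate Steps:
Q(R, o) = 2*R
k(l) = 9 (k(l) = 5 - 1*(-4) = 5 + 4 = 9)
h(U, I) = 25
B(n) = 1/n
J(F) = 2 + 6*F (J(F) = 6*F + 2 = 2 + 6*F)
J(6*B(Q(-3, 1))) + E(12) = (2 + 6*(6/((2*(-3))))) + 4 = (2 + 6*(6/(-6))) + 4 = (2 + 6*(6*(-⅙))) + 4 = (2 + 6*(-1)) + 4 = (2 - 6) + 4 = -4 + 4 = 0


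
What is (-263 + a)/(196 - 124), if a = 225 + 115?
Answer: 77/72 ≈ 1.0694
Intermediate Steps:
a = 340
(-263 + a)/(196 - 124) = (-263 + 340)/(196 - 124) = 77/72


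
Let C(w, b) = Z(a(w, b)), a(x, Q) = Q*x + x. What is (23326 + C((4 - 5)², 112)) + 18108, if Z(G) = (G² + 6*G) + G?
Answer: 54994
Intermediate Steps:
a(x, Q) = x + Q*x
Z(G) = G² + 7*G
C(w, b) = w*(1 + b)*(7 + w*(1 + b)) (C(w, b) = (w*(1 + b))*(7 + w*(1 + b)) = w*(1 + b)*(7 + w*(1 + b)))
(23326 + C((4 - 5)², 112)) + 18108 = (23326 + (4 - 5)²*(1 + 112)*(7 + (4 - 5)²*(1 + 112))) + 18108 = (23326 + (-1)²*113*(7 + (-1)²*113)) + 18108 = (23326 + 1*113*(7 + 1*113)) + 18108 = (23326 + 1*113*(7 + 113)) + 18108 = (23326 + 1*113*120) + 18108 = (23326 + 13560) + 18108 = 36886 + 18108 = 54994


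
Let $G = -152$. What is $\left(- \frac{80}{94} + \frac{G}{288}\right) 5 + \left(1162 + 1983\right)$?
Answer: $\frac{5309675}{1692} \approx 3138.1$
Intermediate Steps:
$\left(- \frac{80}{94} + \frac{G}{288}\right) 5 + \left(1162 + 1983\right) = \left(- \frac{80}{94} - \frac{152}{288}\right) 5 + \left(1162 + 1983\right) = \left(\left(-80\right) \frac{1}{94} - \frac{19}{36}\right) 5 + 3145 = \left(- \frac{40}{47} - \frac{19}{36}\right) 5 + 3145 = \left(- \frac{2333}{1692}\right) 5 + 3145 = - \frac{11665}{1692} + 3145 = \frac{5309675}{1692}$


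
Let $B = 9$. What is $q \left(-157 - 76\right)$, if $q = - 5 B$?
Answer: $10485$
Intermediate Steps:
$q = -45$ ($q = \left(-5\right) 9 = -45$)
$q \left(-157 - 76\right) = - 45 \left(-157 - 76\right) = \left(-45\right) \left(-233\right) = 10485$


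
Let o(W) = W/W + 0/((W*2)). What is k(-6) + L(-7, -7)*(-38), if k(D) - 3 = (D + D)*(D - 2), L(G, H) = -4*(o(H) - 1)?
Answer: 99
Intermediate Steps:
o(W) = 1 (o(W) = 1 + 0/((2*W)) = 1 + 0*(1/(2*W)) = 1 + 0 = 1)
L(G, H) = 0 (L(G, H) = -4*(1 - 1) = -4*0 = 0)
k(D) = 3 + 2*D*(-2 + D) (k(D) = 3 + (D + D)*(D - 2) = 3 + (2*D)*(-2 + D) = 3 + 2*D*(-2 + D))
k(-6) + L(-7, -7)*(-38) = (3 - 4*(-6) + 2*(-6)²) + 0*(-38) = (3 + 24 + 2*36) + 0 = (3 + 24 + 72) + 0 = 99 + 0 = 99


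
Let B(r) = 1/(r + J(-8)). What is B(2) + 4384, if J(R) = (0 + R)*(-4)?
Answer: 149057/34 ≈ 4384.0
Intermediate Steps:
J(R) = -4*R (J(R) = R*(-4) = -4*R)
B(r) = 1/(32 + r) (B(r) = 1/(r - 4*(-8)) = 1/(r + 32) = 1/(32 + r))
B(2) + 4384 = 1/(32 + 2) + 4384 = 1/34 + 4384 = 149057/34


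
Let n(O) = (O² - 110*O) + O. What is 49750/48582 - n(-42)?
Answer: -154028647/24291 ≈ -6341.0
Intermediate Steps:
n(O) = O² - 109*O
49750/48582 - n(-42) = 49750/48582 - (-42)*(-109 - 42) = 49750*(1/48582) - (-42)*(-151) = 24875/24291 - 1*6342 = 24875/24291 - 6342 = -154028647/24291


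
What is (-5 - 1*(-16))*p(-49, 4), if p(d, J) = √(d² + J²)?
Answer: 11*√2417 ≈ 540.79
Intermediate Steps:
p(d, J) = √(J² + d²)
(-5 - 1*(-16))*p(-49, 4) = (-5 - 1*(-16))*√(4² + (-49)²) = (-5 + 16)*√(16 + 2401) = 11*√2417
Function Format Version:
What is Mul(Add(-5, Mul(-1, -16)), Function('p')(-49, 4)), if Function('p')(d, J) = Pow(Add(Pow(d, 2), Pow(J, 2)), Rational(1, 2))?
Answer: Mul(11, Pow(2417, Rational(1, 2))) ≈ 540.79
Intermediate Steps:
Function('p')(d, J) = Pow(Add(Pow(J, 2), Pow(d, 2)), Rational(1, 2))
Mul(Add(-5, Mul(-1, -16)), Function('p')(-49, 4)) = Mul(Add(-5, Mul(-1, -16)), Pow(Add(Pow(4, 2), Pow(-49, 2)), Rational(1, 2))) = Mul(Add(-5, 16), Pow(Add(16, 2401), Rational(1, 2))) = Mul(11, Pow(2417, Rational(1, 2)))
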